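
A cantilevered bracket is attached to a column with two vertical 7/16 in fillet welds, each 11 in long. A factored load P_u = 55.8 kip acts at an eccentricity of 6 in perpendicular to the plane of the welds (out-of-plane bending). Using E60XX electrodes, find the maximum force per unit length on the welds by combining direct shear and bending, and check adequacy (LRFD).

f_max ≈ 8.68 kip/in; NOT adequate

E60XX → F_EXX = 60 ksi.
L_w = 2 × 11 = 22 in; section modulus (unit throat) S = 2 × L²/6 = 40.33 in².
Direct shear f_v = P/L_w = 55.8/22 = 2.536 kip/in.
Moment M = P × e = 55.8 × 6 = 334.8 kip·in; bending f_b = M/S = 8.301 kip/in.
f_max = √(f_v² + f_b²) = √(2.536² + 8.301²) = 8.68 kip/in.
φr_n = 0.75 × 0.6 × 60 × (0.707 × 0.4375) = 8.351 kip/in → NOT adequate.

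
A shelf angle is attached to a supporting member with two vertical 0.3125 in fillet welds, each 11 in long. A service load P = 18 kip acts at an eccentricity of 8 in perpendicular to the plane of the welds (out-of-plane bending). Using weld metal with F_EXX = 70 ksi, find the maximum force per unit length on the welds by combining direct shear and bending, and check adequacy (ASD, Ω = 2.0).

L_w = 2 × 11 = 22 in; section modulus (unit throat) S = 2 × L²/6 = 40.33 in².
Direct shear f_v = P/L_w = 18/22 = 0.8182 kip/in.
Moment M = P × e = 18 × 8 = 144 kip·in; bending f_b = M/S = 3.57 kip/in.
f_max = √(f_v² + f_b²) = √(0.8182² + 3.57²) = 3.663 kip/in.
r_n/Ω = (1/2.0) × 0.6 × 70 × (0.707 × 0.3125) = 4.64 kip/in → adequate.

f_max ≈ 3.66 kip/in; adequate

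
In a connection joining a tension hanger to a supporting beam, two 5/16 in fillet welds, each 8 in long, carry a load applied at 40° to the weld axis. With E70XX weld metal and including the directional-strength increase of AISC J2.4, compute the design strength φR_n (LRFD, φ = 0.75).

φR_n ≈ 140 kips

E70XX → F_EXX = 70 ksi.
t_e = 0.707 × 0.3125 = 0.2209 in; A_we = 0.2209 × 16 = 3.535 in².
Directional factor: 1.0 + 0.5 sin^1.5(40°) = 1.258.
F_nw = 0.6 × 70 × 1.258 = 52.82 ksi.
φR_n = 0.75 × 52.82 × 3.535 = 140 kips.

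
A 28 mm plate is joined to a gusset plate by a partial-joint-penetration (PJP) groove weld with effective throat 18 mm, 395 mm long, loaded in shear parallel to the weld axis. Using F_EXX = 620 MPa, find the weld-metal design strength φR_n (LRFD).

Effective throat (given) t_e = 18 mm.
A_we = 18 × 395 = 7110 mm².
F_nw = 0.6 F_EXX = 372 MPa.
φR_n = 0.75 × 372 × 7110 × 10⁻³ = 1984 kN.

φR_n ≈ 1980 kN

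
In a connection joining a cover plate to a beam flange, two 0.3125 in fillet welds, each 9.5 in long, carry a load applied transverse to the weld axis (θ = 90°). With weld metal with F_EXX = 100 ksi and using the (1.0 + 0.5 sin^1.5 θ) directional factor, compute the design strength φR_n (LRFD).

φR_n ≈ 283 kips

t_e = 0.707 × 0.3125 = 0.2209 in; A_we = 0.2209 × 19 = 4.198 in².
Directional factor: 1.0 + 0.5 sin^1.5(90°) = 1.5.
F_nw = 0.6 × 100 × 1.5 = 90 ksi.
φR_n = 0.75 × 90 × 4.198 = 283.4 kips.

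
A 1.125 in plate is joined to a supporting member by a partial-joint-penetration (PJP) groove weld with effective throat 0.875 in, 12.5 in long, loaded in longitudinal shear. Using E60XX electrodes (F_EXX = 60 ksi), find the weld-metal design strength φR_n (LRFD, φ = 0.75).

φR_n ≈ 295 kip

Effective throat (given) t_e = 0.875 in.
A_we = 0.875 × 12.5 = 10.94 in².
F_nw = 0.6 F_EXX = 36 ksi.
φR_n = 0.75 × 36 × 10.94 = 295.3 kip.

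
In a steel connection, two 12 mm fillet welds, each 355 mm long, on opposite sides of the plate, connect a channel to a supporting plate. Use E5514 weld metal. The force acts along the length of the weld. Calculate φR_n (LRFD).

φR_n ≈ 1490 kN

E55XX → F_EXX = 550 MPa.
Effective throat t_e = 0.707 × 12 = 8.484 mm.
Total length L = 710 mm; A_we = 8.484 × 710 = 6024 mm².
F_nw = 0.6 F_EXX = 0.6 × 550 = 330 MPa.
φR_n = 0.75 × 330 × 6024 × 10⁻³ = 1491 kN.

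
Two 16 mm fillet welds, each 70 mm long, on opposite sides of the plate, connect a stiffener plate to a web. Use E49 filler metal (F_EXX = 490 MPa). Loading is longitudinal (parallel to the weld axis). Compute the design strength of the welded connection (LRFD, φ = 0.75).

Effective throat t_e = 0.707 × 16 = 11.31 mm.
Total length L = 140 mm; A_we = 11.31 × 140 = 1584 mm².
F_nw = 0.6 F_EXX = 0.6 × 490 = 294 MPa.
φR_n = 0.75 × 294 × 1584 × 10⁻³ = 349.2 kN.

φR_n ≈ 349 kN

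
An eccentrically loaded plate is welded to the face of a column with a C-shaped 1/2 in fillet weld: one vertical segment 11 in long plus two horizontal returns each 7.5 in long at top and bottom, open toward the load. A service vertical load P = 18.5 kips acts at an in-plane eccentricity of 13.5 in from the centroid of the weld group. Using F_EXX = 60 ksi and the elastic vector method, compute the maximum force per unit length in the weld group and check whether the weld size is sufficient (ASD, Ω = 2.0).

f_max ≈ 3.18 kip/in; adequate

Total weld length L_w = 26 in. Treat welds as unit-width lines.
Centroid: x̄ = 2×7.5×3.75 / 26 = 2.163 in from the vertical weld.
Polar moment about centroid: J = I_x + I_y = [11³/12 + 2×7.5×5.5²] + [11×2.163² + 2(7.5³/12 + 7.5×1.587²)] = 724.2 in³.
Direct shear f_v = P/L_w = 18.5 / 26 = 0.7115 kip/in (vertical).
Torsion M = P·e = 18.5 × 13.5 = 249.75 kip·in.
Critical point at (x, y) = (5.337, 5.5) from centroid. f_tx = M·y/J = 1.897 kip/in; f_ty = M·x/J = 1.84 kip/in.
Resultant f_max = √[f_tx² + (f_v + f_ty)²] = √[1.897² + (0.7115 + 1.84)²] = 3.18 kip/in.
Capacity per unit length: r_n/Ω = (1/2.0) × 0.6 × 60 × (0.707 × 0.5) = 6.363 kip/in.
3.18 ≤ 6.363 → adequate.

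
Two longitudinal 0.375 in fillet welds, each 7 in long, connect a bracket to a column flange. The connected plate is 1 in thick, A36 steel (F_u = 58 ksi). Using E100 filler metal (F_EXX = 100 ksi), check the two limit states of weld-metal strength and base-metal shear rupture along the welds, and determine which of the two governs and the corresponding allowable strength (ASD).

t_e = 0.707 × 0.375 = 0.2651 in; L = 14 in.
Weld metal: R_n/Ω = (1/2.0) × 0.6 × 100 × 0.2651 × 14 = 111.4 kips.
Base metal (shear rupture): R_n/Ω = (1/2.0) × 0.6 × 58 × 1 × 14 = 243.6 kips.
Governing: weld metal.

R_n/Ω ≈ 111 kips (weld metal governs)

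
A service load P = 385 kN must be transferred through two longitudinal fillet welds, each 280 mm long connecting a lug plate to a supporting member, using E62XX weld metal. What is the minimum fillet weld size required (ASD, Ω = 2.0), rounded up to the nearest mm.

E62XX → F_EXX = 620 MPa.
Total weld length L = 560 mm.
Required throat t_e = P × Ω / (0.6 F_EXX × L) = 385 × 2.0 / (0.6 × 620 × 560 × 10⁻³) = 3.696 mm.
Required leg w = t_e / 0.707 = 5.228 mm → use 6 mm.

w = 6 mm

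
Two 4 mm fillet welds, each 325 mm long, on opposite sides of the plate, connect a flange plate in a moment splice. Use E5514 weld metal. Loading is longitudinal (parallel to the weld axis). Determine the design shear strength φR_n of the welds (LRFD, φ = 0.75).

φR_n ≈ 455 kN

E55XX → F_EXX = 550 MPa.
Effective throat t_e = 0.707 × 4 = 2.828 mm.
Total length L = 650 mm; A_we = 2.828 × 650 = 1838 mm².
F_nw = 0.6 F_EXX = 0.6 × 550 = 330 MPa.
φR_n = 0.75 × 330 × 1838 × 10⁻³ = 455 kN.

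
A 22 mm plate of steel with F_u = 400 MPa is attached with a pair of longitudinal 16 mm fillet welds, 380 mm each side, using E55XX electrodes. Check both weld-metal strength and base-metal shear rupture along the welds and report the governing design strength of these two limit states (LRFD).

E55XX → F_EXX = 550 MPa.
t_e = 0.707 × 16 = 11.31 mm; L = 760 mm.
Weld metal: φR_n = 0.75 × 0.6 × 550 × 11.31 × 760 × 10⁻³ = 2128 kN.
Base metal (shear rupture): φR_n = 0.75 × 0.6 × 400 × 22 × 760 × 10⁻³ = 3010 kN.
Governing: weld metal.

φR_n ≈ 2130 kN (weld metal governs)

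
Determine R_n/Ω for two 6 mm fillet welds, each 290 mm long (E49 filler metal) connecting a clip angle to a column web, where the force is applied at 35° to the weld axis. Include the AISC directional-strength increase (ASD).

R_n/Ω ≈ 440 kN

E49XX → F_EXX = 490 MPa.
t_e = 0.707 × 6 = 4.242 mm; A_we = 4.242 × 580 = 2460 mm².
Directional factor: 1.0 + 0.5 sin^1.5(35°) = 1.217.
F_nw = 0.6 × 490 × 1.217 = 357.9 MPa.
R_n/Ω = (357.9 × 2460) / 2.0 × 10⁻³ = 440.2 kN.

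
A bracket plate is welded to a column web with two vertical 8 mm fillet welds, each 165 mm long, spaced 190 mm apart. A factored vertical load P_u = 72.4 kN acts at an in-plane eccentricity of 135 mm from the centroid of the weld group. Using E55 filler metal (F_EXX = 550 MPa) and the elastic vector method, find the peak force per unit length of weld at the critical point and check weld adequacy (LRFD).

f_max ≈ 516 N/mm; adequate

Total weld length L_w = 330 mm. Treat welds as unit-width lines.
Polar moment about centroid: J = 2[d³/12 + d(b/2)²] = 2[165³/12 + 165×95²] = 3727000 mm³.
Direct shear f_v = P/L_w = 72.4×10³ / 330 = 219.4 N/mm (vertical).
Torsion M = P·e = 72.4×10³ × 135 = 9774000 N·mm.
Critical point at (x, y) = (95, 82.5) from centroid. f_tx = M·y/J = 216.4 N/mm; f_ty = M·x/J = 249.1 N/mm.
Resultant f_max = √[f_tx² + (f_v + f_ty)²] = √[216.4² + (219.4 + 249.1)²] = 516.1 N/mm.
Capacity per unit length: φr_n = 0.75 × 0.6 × 550 × (0.707 × 8) = 1400 N/mm.
516.1 ≤ 1400 → adequate.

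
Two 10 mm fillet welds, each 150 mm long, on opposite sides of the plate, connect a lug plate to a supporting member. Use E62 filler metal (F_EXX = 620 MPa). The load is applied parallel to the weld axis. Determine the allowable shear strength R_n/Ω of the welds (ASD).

Effective throat t_e = 0.707 × 10 = 7.07 mm.
Total length L = 300 mm; A_we = 7.07 × 300 = 2121 mm².
F_nw = 0.6 F_EXX = 0.6 × 620 = 372 MPa.
R_n = 372 × 2121 × 10⁻³ = 789 kN; R_n/Ω = 789/2.0 = 394.5 kN.

R_n/Ω ≈ 395 kN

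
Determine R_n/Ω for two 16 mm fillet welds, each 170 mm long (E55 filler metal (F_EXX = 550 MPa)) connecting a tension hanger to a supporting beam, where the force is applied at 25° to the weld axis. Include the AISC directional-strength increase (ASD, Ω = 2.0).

t_e = 0.707 × 16 = 11.31 mm; A_we = 11.31 × 340 = 3846 mm².
Directional factor: 1.0 + 0.5 sin^1.5(25°) = 1.137.
F_nw = 0.6 × 550 × 1.137 = 375.3 MPa.
R_n/Ω = (375.3 × 3846) / 2.0 × 10⁻³ = 721.8 kN.

R_n/Ω ≈ 722 kN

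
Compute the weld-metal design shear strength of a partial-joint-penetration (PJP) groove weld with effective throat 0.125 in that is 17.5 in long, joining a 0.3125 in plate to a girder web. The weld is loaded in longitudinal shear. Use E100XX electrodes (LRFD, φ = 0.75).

E100XX → F_EXX = 100 ksi.
Effective throat (given) t_e = 0.125 in.
A_we = 0.125 × 17.5 = 2.188 in².
F_nw = 0.6 F_EXX = 60 ksi.
φR_n = 0.75 × 60 × 2.188 = 98.44 kip.

φR_n ≈ 98.4 kip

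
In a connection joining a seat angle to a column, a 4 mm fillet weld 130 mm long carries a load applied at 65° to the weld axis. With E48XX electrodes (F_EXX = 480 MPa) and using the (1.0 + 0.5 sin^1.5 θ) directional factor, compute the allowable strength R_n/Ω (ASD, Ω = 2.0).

t_e = 0.707 × 4 = 2.828 mm; A_we = 2.828 × 130 = 367.6 mm².
Directional factor: 1.0 + 0.5 sin^1.5(65°) = 1.431.
F_nw = 0.6 × 480 × 1.431 = 412.2 MPa.
R_n/Ω = (412.2 × 367.6) / 2.0 × 10⁻³ = 75.78 kN.

R_n/Ω ≈ 75.8 kN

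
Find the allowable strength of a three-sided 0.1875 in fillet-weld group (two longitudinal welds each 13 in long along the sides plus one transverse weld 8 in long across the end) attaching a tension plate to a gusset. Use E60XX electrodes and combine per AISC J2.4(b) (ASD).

R_n/Ω ≈ 81.4 kips

E60XX → F_EXX = 60 ksi.
t_e = 0.707 × 0.1875 = 0.1326 in.
R_nwl = 0.6 × 60 × 0.1326 × 26 = 124.1 kips (longitudinal, 2 welds).
R_nwt = 0.6 × 60 × 0.1326 × 8 = 38.18 kips (transverse, base value).
(i) R_nwl + R_nwt = 162.3 kips; (ii) 0.85 R_nwl + 1.5 R_nwt = 162.7 kips.
R_n = max = 162.7 kips [governs: (ii)]; R_n/Ω = 81.37 kips.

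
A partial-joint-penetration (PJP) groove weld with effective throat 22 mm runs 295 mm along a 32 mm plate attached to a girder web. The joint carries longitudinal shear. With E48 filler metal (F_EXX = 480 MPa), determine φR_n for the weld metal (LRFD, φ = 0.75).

φR_n ≈ 1400 kN

Effective throat (given) t_e = 22 mm.
A_we = 22 × 295 = 6490 mm².
F_nw = 0.6 F_EXX = 288 MPa.
φR_n = 0.75 × 288 × 6490 × 10⁻³ = 1402 kN.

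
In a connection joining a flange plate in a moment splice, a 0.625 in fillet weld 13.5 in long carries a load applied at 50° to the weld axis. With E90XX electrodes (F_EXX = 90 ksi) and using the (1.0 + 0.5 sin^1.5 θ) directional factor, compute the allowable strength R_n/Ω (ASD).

R_n/Ω ≈ 215 kip

t_e = 0.707 × 0.625 = 0.4419 in; A_we = 0.4419 × 13.5 = 5.965 in².
Directional factor: 1.0 + 0.5 sin^1.5(50°) = 1.335.
F_nw = 0.6 × 90 × 1.335 = 72.1 ksi.
R_n/Ω = (72.1 × 5.965) / 2.0 = 215.1 kip.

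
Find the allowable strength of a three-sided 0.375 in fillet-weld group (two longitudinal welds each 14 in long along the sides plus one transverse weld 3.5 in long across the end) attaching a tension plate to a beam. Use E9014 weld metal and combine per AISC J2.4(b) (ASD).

R_n/Ω ≈ 225 kip

E90XX → F_EXX = 90 ksi.
t_e = 0.707 × 0.375 = 0.2651 in.
R_nwl = 0.6 × 90 × 0.2651 × 28 = 400.9 kip (longitudinal, 2 welds).
R_nwt = 0.6 × 90 × 0.2651 × 3.5 = 50.11 kip (transverse, base value).
(i) R_nwl + R_nwt = 451 kip; (ii) 0.85 R_nwl + 1.5 R_nwt = 415.9 kip.
R_n = max = 451 kip [governs: (i)]; R_n/Ω = 225.5 kip.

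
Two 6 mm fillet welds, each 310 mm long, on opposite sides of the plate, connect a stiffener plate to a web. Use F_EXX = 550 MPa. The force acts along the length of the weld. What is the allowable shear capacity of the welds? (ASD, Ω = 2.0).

R_n/Ω ≈ 434 kN

Effective throat t_e = 0.707 × 6 = 4.242 mm.
Total length L = 620 mm; A_we = 4.242 × 620 = 2630 mm².
F_nw = 0.6 F_EXX = 0.6 × 550 = 330 MPa.
R_n = 330 × 2630 × 10⁻³ = 867.9 kN; R_n/Ω = 867.9/2.0 = 434 kN.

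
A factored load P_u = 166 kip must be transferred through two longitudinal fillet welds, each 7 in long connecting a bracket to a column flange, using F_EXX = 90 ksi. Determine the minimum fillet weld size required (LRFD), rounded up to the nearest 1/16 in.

Total weld length L = 14 in.
Required throat t_e = P_u / (φ × 0.6 F_EXX × L) = 166 / (0.75 × 0.6 × 90 × 14) = 0.2928 in.
Required leg w = t_e / 0.707 = 0.4141 in → use 7/16 in.

w = 7/16 in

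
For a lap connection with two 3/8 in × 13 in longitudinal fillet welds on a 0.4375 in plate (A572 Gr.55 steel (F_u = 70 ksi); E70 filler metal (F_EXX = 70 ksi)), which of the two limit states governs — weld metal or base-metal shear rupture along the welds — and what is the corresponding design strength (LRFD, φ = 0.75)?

φR_n ≈ 217 kips (weld metal governs)

t_e = 0.707 × 0.375 = 0.2651 in; L = 26 in.
Weld metal: φR_n = 0.75 × 0.6 × 70 × 0.2651 × 26 = 217.1 kips.
Base metal (shear rupture): φR_n = 0.75 × 0.6 × 70 × 0.4375 × 26 = 358.3 kips.
Governing: weld metal.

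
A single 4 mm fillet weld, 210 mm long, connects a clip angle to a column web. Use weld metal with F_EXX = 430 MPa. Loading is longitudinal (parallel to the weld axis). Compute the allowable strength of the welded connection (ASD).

Effective throat t_e = 0.707 × 4 = 2.828 mm.
Total length L = 210 mm; A_we = 2.828 × 210 = 593.9 mm².
F_nw = 0.6 F_EXX = 0.6 × 430 = 258 MPa.
R_n = 258 × 593.9 × 10⁻³ = 153.2 kN; R_n/Ω = 153.2/2.0 = 76.61 kN.

R_n/Ω ≈ 76.6 kN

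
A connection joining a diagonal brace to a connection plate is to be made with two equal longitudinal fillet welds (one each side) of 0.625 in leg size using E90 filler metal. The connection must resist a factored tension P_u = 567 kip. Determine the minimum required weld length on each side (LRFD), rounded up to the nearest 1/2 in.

L = 16 in on each side

E90XX → F_EXX = 90 ksi.
Throat t_e = 0.707 × 0.625 = 0.4419 in.
φr_n = 0.75 × 0.6 × 90 × 0.4419 = 17.9 kip/in.
L_req = P_u / φr_n = 567 / 17.9 = 31.68 in total.
Per side: 31.68 / 2 = 15.84 in.
Round up → use L = 16 in on each side.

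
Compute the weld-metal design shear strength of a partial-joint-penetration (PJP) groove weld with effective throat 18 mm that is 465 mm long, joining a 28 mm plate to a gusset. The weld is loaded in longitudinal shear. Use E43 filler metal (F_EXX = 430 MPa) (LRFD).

Effective throat (given) t_e = 18 mm.
A_we = 18 × 465 = 8370 mm².
F_nw = 0.6 F_EXX = 258 MPa.
φR_n = 0.75 × 258 × 8370 × 10⁻³ = 1620 kN.

φR_n ≈ 1620 kN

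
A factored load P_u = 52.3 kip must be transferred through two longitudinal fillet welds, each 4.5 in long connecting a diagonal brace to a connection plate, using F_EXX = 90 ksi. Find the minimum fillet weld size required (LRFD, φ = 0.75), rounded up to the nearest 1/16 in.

w = 1/4 in

Total weld length L = 9 in.
Required throat t_e = P_u / (φ × 0.6 F_EXX × L) = 52.3 / (0.75 × 0.6 × 90 × 9) = 0.1435 in.
Required leg w = t_e / 0.707 = 0.2029 in → use 1/4 in.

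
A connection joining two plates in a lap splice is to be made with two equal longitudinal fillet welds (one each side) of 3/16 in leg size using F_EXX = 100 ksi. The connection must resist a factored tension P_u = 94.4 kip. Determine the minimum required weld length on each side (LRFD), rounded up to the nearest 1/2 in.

Throat t_e = 0.707 × 0.1875 = 0.1326 in.
φr_n = 0.75 × 0.6 × 100 × 0.1326 = 5.965 kip/in.
L_req = P_u / φr_n = 94.4 / 5.965 = 15.82 in total.
Per side: 15.82 / 2 = 7.912 in.
Round up → use L = 8 in on each side.

L = 8 in on each side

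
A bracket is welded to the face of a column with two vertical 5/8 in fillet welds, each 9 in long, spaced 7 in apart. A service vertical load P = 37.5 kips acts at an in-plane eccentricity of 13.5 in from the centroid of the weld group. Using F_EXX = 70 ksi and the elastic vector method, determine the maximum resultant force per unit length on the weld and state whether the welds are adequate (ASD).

Total weld length L_w = 18 in. Treat welds as unit-width lines.
Polar moment about centroid: J = 2[d³/12 + d(b/2)²] = 2[9³/12 + 9×3.5²] = 342 in³.
Direct shear f_v = P/L_w = 37.5 / 18 = 2.083 kip/in (vertical).
Torsion M = P·e = 37.5 × 13.5 = 506.25 kip·in.
Critical point at (x, y) = (3.5, 4.5) from centroid. f_tx = M·y/J = 6.661 kip/in; f_ty = M·x/J = 5.181 kip/in.
Resultant f_max = √[f_tx² + (f_v + f_ty)²] = √[6.661² + (2.083 + 5.181)²] = 9.856 kip/in.
Capacity per unit length: r_n/Ω = (1/2.0) × 0.6 × 70 × (0.707 × 0.625) = 9.279 kip/in.
9.856 > 9.279 → NOT adequate.

f_max ≈ 9.86 kip/in; NOT adequate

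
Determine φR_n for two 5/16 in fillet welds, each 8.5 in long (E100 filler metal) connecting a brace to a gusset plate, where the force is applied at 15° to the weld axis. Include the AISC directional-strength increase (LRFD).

φR_n ≈ 180 kip

E100XX → F_EXX = 100 ksi.
t_e = 0.707 × 0.3125 = 0.2209 in; A_we = 0.2209 × 17 = 3.756 in².
Directional factor: 1.0 + 0.5 sin^1.5(15°) = 1.066.
F_nw = 0.6 × 100 × 1.066 = 63.95 ksi.
φR_n = 0.75 × 63.95 × 3.756 = 180.1 kip.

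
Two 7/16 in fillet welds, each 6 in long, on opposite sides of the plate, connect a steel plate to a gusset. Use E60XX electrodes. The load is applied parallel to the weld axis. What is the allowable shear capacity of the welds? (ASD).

E60XX → F_EXX = 60 ksi.
Effective throat t_e = 0.707 × 0.4375 = 0.3093 in.
Total length L = 12 in; A_we = 0.3093 × 12 = 3.712 in².
F_nw = 0.6 F_EXX = 0.6 × 60 = 36 ksi.
R_n = 36 × 3.712 = 133.6 kip; R_n/Ω = 133.6/2.0 = 66.81 kip.

R_n/Ω ≈ 66.8 kip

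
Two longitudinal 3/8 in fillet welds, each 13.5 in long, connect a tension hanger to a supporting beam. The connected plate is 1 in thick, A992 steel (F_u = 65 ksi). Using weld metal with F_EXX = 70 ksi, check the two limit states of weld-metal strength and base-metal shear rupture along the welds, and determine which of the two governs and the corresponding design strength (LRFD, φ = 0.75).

t_e = 0.707 × 0.375 = 0.2651 in; L = 27 in.
Weld metal: φR_n = 0.75 × 0.6 × 70 × 0.2651 × 27 = 225.5 kip.
Base metal (shear rupture): φR_n = 0.75 × 0.6 × 65 × 1 × 27 = 789.8 kip.
Governing: weld metal.

φR_n ≈ 225 kip (weld metal governs)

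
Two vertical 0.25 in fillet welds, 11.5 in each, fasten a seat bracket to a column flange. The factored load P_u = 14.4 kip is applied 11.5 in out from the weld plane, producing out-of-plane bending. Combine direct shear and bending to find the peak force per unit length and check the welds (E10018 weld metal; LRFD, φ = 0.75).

f_max ≈ 3.81 kip/in; adequate

E100XX → F_EXX = 100 ksi.
L_w = 2 × 11.5 = 23 in; section modulus (unit throat) S = 2 × L²/6 = 44.08 in².
Direct shear f_v = P/L_w = 14.4/23 = 0.6261 kip/in.
Moment M = P × e = 14.4 × 11.5 = 165.6 kip·in; bending f_b = M/S = 3.757 kip/in.
f_max = √(f_v² + f_b²) = √(0.6261² + 3.757²) = 3.808 kip/in.
φr_n = 0.75 × 0.6 × 100 × (0.707 × 0.25) = 7.954 kip/in → adequate.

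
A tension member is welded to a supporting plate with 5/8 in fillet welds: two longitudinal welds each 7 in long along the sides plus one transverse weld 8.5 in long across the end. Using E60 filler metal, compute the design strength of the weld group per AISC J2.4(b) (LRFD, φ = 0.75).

E60XX → F_EXX = 60 ksi.
t_e = 0.707 × 0.625 = 0.4419 in.
R_nwl = 0.6 × 60 × 0.4419 × 14 = 222.7 kip (longitudinal, 2 welds).
R_nwt = 0.6 × 60 × 0.4419 × 8.5 = 135.2 kip (transverse, base value).
(i) R_nwl + R_nwt = 357.9 kip; (ii) 0.85 R_nwl + 1.5 R_nwt = 392.1 kip.
R_n = max = 392.1 kip [governs: (ii)]; φR_n = 294.1 kip.

φR_n ≈ 294 kip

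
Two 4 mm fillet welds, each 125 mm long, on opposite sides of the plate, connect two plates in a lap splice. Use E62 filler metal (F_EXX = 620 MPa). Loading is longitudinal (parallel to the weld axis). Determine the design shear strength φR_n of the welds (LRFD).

φR_n ≈ 197 kN

Effective throat t_e = 0.707 × 4 = 2.828 mm.
Total length L = 250 mm; A_we = 2.828 × 250 = 707 mm².
F_nw = 0.6 F_EXX = 0.6 × 620 = 372 MPa.
φR_n = 0.75 × 372 × 707 × 10⁻³ = 197.3 kN.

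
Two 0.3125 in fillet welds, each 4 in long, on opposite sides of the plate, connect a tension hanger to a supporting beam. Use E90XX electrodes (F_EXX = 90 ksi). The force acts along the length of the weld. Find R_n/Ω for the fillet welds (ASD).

Effective throat t_e = 0.707 × 0.3125 = 0.2209 in.
Total length L = 8 in; A_we = 0.2209 × 8 = 1.767 in².
F_nw = 0.6 F_EXX = 0.6 × 90 = 54 ksi.
R_n = 54 × 1.767 = 95.44 kips; R_n/Ω = 95.44/2.0 = 47.72 kips.

R_n/Ω ≈ 47.7 kips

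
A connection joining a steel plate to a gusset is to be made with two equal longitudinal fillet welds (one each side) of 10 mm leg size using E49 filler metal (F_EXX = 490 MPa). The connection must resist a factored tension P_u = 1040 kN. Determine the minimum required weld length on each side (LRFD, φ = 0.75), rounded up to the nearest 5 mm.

L = 335 mm on each side

Throat t_e = 0.707 × 10 = 7.07 mm.
φr_n = 0.75 × 0.6 × 490 × 7.07 × 10⁻³ = 1.559 kN/mm.
L_req = P_u / φr_n = 1040 / 1.559 = 667.1 mm total.
Per side: 667.1 / 2 = 333.6 mm.
Round up → use L = 335 mm on each side.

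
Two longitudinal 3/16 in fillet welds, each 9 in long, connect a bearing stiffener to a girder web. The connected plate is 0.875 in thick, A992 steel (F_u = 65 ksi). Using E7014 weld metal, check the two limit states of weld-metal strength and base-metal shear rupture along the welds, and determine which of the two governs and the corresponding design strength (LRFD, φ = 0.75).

φR_n ≈ 75.2 kip (weld metal governs)

E70XX → F_EXX = 70 ksi.
t_e = 0.707 × 0.1875 = 0.1326 in; L = 18 in.
Weld metal: φR_n = 0.75 × 0.6 × 70 × 0.1326 × 18 = 75.16 kip.
Base metal (shear rupture): φR_n = 0.75 × 0.6 × 65 × 0.875 × 18 = 460.7 kip.
Governing: weld metal.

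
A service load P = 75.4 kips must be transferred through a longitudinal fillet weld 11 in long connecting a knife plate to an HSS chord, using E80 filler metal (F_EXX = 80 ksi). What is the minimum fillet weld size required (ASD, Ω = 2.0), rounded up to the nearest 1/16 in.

w = 7/16 in

Total weld length L = 11 in.
Required throat t_e = P × Ω / (0.6 F_EXX × L) = 75.4 × 2.0 / (0.6 × 80 × 11) = 0.2856 in.
Required leg w = t_e / 0.707 = 0.404 in → use 7/16 in.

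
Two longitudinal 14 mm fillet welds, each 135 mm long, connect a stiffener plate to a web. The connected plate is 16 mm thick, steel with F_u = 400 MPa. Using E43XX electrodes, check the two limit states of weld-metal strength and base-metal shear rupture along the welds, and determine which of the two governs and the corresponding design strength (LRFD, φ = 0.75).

φR_n ≈ 517 kN (weld metal governs)

E43XX → F_EXX = 430 MPa.
t_e = 0.707 × 14 = 9.898 mm; L = 270 mm.
Weld metal: φR_n = 0.75 × 0.6 × 430 × 9.898 × 270 × 10⁻³ = 517.1 kN.
Base metal (shear rupture): φR_n = 0.75 × 0.6 × 400 × 16 × 270 × 10⁻³ = 777.6 kN.
Governing: weld metal.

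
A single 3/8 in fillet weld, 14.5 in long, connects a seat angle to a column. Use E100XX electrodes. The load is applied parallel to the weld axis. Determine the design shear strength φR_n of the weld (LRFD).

φR_n ≈ 173 kip

E100XX → F_EXX = 100 ksi.
Effective throat t_e = 0.707 × 0.375 = 0.2651 in.
Total length L = 14.5 in; A_we = 0.2651 × 14.5 = 3.844 in².
F_nw = 0.6 F_EXX = 0.6 × 100 = 60 ksi.
φR_n = 0.75 × 60 × 3.844 = 173 kip.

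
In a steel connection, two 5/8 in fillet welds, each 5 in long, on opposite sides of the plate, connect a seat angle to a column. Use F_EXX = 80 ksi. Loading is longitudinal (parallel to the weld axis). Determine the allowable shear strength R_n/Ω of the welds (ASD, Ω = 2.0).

R_n/Ω ≈ 106 kip

Effective throat t_e = 0.707 × 0.625 = 0.4419 in.
Total length L = 10 in; A_we = 0.4419 × 10 = 4.419 in².
F_nw = 0.6 F_EXX = 0.6 × 80 = 48 ksi.
R_n = 48 × 4.419 = 212.1 kip; R_n/Ω = 212.1/2.0 = 106 kip.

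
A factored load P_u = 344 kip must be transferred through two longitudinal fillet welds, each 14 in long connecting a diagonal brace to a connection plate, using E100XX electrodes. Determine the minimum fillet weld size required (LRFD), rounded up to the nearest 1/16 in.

w = 7/16 in

E100XX → F_EXX = 100 ksi.
Total weld length L = 28 in.
Required throat t_e = P_u / (φ × 0.6 F_EXX × L) = 344 / (0.75 × 0.6 × 100 × 28) = 0.273 in.
Required leg w = t_e / 0.707 = 0.3862 in → use 7/16 in.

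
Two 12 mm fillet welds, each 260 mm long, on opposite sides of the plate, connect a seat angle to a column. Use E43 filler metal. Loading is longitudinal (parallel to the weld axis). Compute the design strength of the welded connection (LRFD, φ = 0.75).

E43XX → F_EXX = 430 MPa.
Effective throat t_e = 0.707 × 12 = 8.484 mm.
Total length L = 520 mm; A_we = 8.484 × 520 = 4412 mm².
F_nw = 0.6 F_EXX = 0.6 × 430 = 258 MPa.
φR_n = 0.75 × 258 × 4412 × 10⁻³ = 853.7 kN.

φR_n ≈ 854 kN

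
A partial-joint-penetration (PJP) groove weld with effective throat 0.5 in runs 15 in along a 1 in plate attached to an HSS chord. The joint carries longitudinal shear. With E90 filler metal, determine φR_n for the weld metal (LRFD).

E90XX → F_EXX = 90 ksi.
Effective throat (given) t_e = 0.5 in.
A_we = 0.5 × 15 = 7.5 in².
F_nw = 0.6 F_EXX = 54 ksi.
φR_n = 0.75 × 54 × 7.5 = 303.8 kips.

φR_n ≈ 304 kips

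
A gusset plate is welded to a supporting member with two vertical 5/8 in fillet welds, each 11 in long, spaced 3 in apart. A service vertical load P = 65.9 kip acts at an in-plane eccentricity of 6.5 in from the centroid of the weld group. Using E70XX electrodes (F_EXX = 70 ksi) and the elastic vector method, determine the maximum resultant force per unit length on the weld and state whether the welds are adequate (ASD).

Total weld length L_w = 22 in. Treat welds as unit-width lines.
Polar moment about centroid: J = 2[d³/12 + d(b/2)²] = 2[11³/12 + 11×1.5²] = 271.3 in³.
Direct shear f_v = P/L_w = 65.9 / 22 = 2.995 kip/in (vertical).
Torsion M = P·e = 65.9 × 6.5 = 428.35 kip·in.
Critical point at (x, y) = (1.5, 5.5) from centroid. f_tx = M·y/J = 8.683 kip/in; f_ty = M·x/J = 2.368 kip/in.
Resultant f_max = √[f_tx² + (f_v + f_ty)²] = √[8.683² + (2.995 + 2.368)²] = 10.21 kip/in.
Capacity per unit length: r_n/Ω = (1/2.0) × 0.6 × 70 × (0.707 × 0.625) = 9.279 kip/in.
10.21 > 9.279 → NOT adequate.

f_max ≈ 10.2 kip/in; NOT adequate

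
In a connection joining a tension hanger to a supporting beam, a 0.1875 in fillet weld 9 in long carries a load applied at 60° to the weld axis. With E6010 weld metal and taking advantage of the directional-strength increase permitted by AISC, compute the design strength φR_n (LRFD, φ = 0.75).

E60XX → F_EXX = 60 ksi.
t_e = 0.707 × 0.1875 = 0.1326 in; A_we = 0.1326 × 9 = 1.193 in².
Directional factor: 1.0 + 0.5 sin^1.5(60°) = 1.403.
F_nw = 0.6 × 60 × 1.403 = 50.51 ksi.
φR_n = 0.75 × 50.51 × 1.193 = 45.19 kips.

φR_n ≈ 45.2 kips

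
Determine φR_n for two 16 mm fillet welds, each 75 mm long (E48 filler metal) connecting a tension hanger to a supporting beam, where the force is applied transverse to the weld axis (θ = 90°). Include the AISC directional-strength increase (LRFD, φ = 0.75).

E48XX → F_EXX = 480 MPa.
t_e = 0.707 × 16 = 11.31 mm; A_we = 11.31 × 150 = 1697 mm².
Directional factor: 1.0 + 0.5 sin^1.5(90°) = 1.5.
F_nw = 0.6 × 480 × 1.5 = 432 MPa.
φR_n = 0.75 × 432 × 1697 × 10⁻³ = 549.8 kN.

φR_n ≈ 550 kN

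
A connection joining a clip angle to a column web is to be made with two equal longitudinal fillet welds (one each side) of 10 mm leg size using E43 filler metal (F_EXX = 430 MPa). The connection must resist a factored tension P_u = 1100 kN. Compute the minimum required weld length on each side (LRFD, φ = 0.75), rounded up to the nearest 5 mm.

Throat t_e = 0.707 × 10 = 7.07 mm.
φr_n = 0.75 × 0.6 × 430 × 7.07 × 10⁻³ = 1.368 kN/mm.
L_req = P_u / φr_n = 1100 / 1.368 = 804.1 mm total.
Per side: 804.1 / 2 = 402 mm.
Round up → use L = 405 mm on each side.

L = 405 mm on each side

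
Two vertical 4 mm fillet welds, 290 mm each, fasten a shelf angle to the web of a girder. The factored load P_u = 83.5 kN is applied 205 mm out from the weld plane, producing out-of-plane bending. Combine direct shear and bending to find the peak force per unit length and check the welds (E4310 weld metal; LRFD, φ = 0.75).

f_max ≈ 627 N/mm; NOT adequate

E43XX → F_EXX = 430 MPa.
L_w = 2 × 290 = 580 mm; section modulus (unit throat) S = 2 × L²/6 = 28030 mm².
Direct shear f_v = P/L_w = 83.5×10³/580 = 144 N/mm.
Moment M = P × e = 83.5×10³ × 205 = 17118000 N·mm; bending f_b = M/S = 610.6 N/mm.
f_max = √(f_v² + f_b²) = √(144² + 610.6²) = 627.4 N/mm.
φr_n = 0.75 × 0.6 × 430 × (0.707 × 4) = 547.2 N/mm → NOT adequate.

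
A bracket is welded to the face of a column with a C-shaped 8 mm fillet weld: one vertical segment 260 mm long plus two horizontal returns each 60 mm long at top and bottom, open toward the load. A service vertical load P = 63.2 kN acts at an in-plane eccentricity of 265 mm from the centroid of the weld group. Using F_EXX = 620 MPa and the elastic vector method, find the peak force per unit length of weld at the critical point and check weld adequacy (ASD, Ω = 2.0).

f_max ≈ 725 N/mm; adequate

Total weld length L_w = 380 mm. Treat welds as unit-width lines.
Centroid: x̄ = 2×60×30 / 380 = 9.474 mm from the vertical weld.
Polar moment about centroid: J = I_x + I_y = [260³/12 + 2×60×130²] + [260×9.474² + 2(60³/12 + 60×20.53²)] = 3603000 mm³.
Direct shear f_v = P/L_w = 63.2×10³ / 380 = 166.3 N/mm (vertical).
Torsion M = P·e = 63.2×10³ × 265 = 16748000 N·mm.
Critical point at (x, y) = (50.53, 130) from centroid. f_tx = M·y/J = 604.4 N/mm; f_ty = M·x/J = 234.9 N/mm.
Resultant f_max = √[f_tx² + (f_v + f_ty)²] = √[604.4² + (166.3 + 234.9)²] = 725.4 N/mm.
Capacity per unit length: r_n/Ω = (1/2.0) × 0.6 × 620 × (0.707 × 8) = 1052 N/mm.
725.4 ≤ 1052 → adequate.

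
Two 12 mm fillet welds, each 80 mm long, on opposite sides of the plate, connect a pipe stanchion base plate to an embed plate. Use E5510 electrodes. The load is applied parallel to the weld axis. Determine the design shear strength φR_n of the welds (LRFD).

E55XX → F_EXX = 550 MPa.
Effective throat t_e = 0.707 × 12 = 8.484 mm.
Total length L = 160 mm; A_we = 8.484 × 160 = 1357 mm².
F_nw = 0.6 F_EXX = 0.6 × 550 = 330 MPa.
φR_n = 0.75 × 330 × 1357 × 10⁻³ = 336 kN.

φR_n ≈ 336 kN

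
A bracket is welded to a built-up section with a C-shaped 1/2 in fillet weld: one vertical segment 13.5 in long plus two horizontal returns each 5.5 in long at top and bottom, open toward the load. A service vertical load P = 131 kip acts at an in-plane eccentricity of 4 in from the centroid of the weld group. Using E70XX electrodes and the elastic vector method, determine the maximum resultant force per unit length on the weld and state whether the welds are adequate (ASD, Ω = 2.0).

E70XX → F_EXX = 70 ksi.
Total weld length L_w = 24.5 in. Treat welds as unit-width lines.
Centroid: x̄ = 2×5.5×2.75 / 24.5 = 1.235 in from the vertical weld.
Polar moment about centroid: J = I_x + I_y = [13.5³/12 + 2×5.5×6.75²] + [13.5×1.235² + 2(5.5³/12 + 5.5×1.515²)] = 779.8 in³.
Direct shear f_v = P/L_w = 131 / 24.5 = 5.347 kip/in (vertical).
Torsion M = P·e = 131 × 4 = 524 kip·in.
Critical point at (x, y) = (4.265, 6.75) from centroid. f_tx = M·y/J = 4.536 kip/in; f_ty = M·x/J = 2.866 kip/in.
Resultant f_max = √[f_tx² + (f_v + f_ty)²] = √[4.536² + (5.347 + 2.866)²] = 9.382 kip/in.
Capacity per unit length: r_n/Ω = (1/2.0) × 0.6 × 70 × (0.707 × 0.5) = 7.423 kip/in.
9.382 > 7.423 → NOT adequate.

f_max ≈ 9.38 kip/in; NOT adequate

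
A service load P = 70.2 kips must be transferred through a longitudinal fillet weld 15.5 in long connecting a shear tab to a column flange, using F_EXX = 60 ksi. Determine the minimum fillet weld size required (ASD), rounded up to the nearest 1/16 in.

w = 3/8 in

Total weld length L = 15.5 in.
Required throat t_e = P × Ω / (0.6 F_EXX × L) = 70.2 × 2.0 / (0.6 × 60 × 15.5) = 0.2516 in.
Required leg w = t_e / 0.707 = 0.3559 in → use 3/8 in.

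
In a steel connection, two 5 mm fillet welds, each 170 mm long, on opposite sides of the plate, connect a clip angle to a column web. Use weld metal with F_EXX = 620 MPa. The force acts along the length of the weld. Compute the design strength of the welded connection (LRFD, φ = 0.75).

φR_n ≈ 335 kN

Effective throat t_e = 0.707 × 5 = 3.535 mm.
Total length L = 340 mm; A_we = 3.535 × 340 = 1202 mm².
F_nw = 0.6 F_EXX = 0.6 × 620 = 372 MPa.
φR_n = 0.75 × 372 × 1202 × 10⁻³ = 335.3 kN.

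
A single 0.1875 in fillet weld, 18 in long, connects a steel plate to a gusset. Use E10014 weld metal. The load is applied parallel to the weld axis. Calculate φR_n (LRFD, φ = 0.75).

E100XX → F_EXX = 100 ksi.
Effective throat t_e = 0.707 × 0.1875 = 0.1326 in.
Total length L = 18 in; A_we = 0.1326 × 18 = 2.386 in².
F_nw = 0.6 F_EXX = 0.6 × 100 = 60 ksi.
φR_n = 0.75 × 60 × 2.386 = 107.4 kips.

φR_n ≈ 107 kips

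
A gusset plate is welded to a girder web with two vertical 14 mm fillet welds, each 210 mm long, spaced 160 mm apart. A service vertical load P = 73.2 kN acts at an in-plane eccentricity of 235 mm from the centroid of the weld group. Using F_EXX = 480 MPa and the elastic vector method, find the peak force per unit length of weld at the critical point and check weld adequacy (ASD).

Total weld length L_w = 420 mm. Treat welds as unit-width lines.
Polar moment about centroid: J = 2[d³/12 + d(b/2)²] = 2[210³/12 + 210×80²] = 4232000 mm³.
Direct shear f_v = P/L_w = 73.2×10³ / 420 = 174.3 N/mm (vertical).
Torsion M = P·e = 73.2×10³ × 235 = 17202000 N·mm.
Critical point at (x, y) = (80, 105) from centroid. f_tx = M·y/J = 426.8 N/mm; f_ty = M·x/J = 325.2 N/mm.
Resultant f_max = √[f_tx² + (f_v + f_ty)²] = √[426.8² + (174.3 + 325.2)²] = 657 N/mm.
Capacity per unit length: r_n/Ω = (1/2.0) × 0.6 × 480 × (0.707 × 14) = 1425 N/mm.
657 ≤ 1425 → adequate.

f_max ≈ 657 N/mm; adequate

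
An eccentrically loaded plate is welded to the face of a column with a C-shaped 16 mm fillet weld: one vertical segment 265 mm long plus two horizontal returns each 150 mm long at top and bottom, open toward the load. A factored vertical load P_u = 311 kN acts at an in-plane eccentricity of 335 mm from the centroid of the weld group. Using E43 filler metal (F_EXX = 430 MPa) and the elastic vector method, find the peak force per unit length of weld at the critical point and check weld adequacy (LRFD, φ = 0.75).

f_max ≈ 2580 N/mm; NOT adequate

Total weld length L_w = 565 mm. Treat welds as unit-width lines.
Centroid: x̄ = 2×150×75 / 565 = 39.82 mm from the vertical weld.
Polar moment about centroid: J = I_x + I_y = [265³/12 + 2×150×132.5²] + [265×39.82² + 2(150³/12 + 150×35.18²)] = 8172000 mm³.
Direct shear f_v = P/L_w = 311×10³ / 565 = 550.4 N/mm (vertical).
Torsion M = P·e = 311×10³ × 335 = 104180000 N·mm.
Critical point at (x, y) = (110.2, 132.5) from centroid. f_tx = M·y/J = 1689 N/mm; f_ty = M·x/J = 1405 N/mm.
Resultant f_max = √[f_tx² + (f_v + f_ty)²] = √[1689² + (550.4 + 1405)²] = 2584 N/mm.
Capacity per unit length: φr_n = 0.75 × 0.6 × 430 × (0.707 × 16) = 2189 N/mm.
2584 > 2189 → NOT adequate.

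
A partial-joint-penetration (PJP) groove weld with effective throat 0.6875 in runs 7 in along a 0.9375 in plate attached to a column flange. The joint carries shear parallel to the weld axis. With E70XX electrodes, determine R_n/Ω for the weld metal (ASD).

R_n/Ω ≈ 101 kips

E70XX → F_EXX = 70 ksi.
Effective throat (given) t_e = 0.6875 in.
A_we = 0.6875 × 7 = 4.812 in².
F_nw = 0.6 F_EXX = 42 ksi.
R_n/Ω = (42 × 4.812) / 2.0 = 101.1 kips.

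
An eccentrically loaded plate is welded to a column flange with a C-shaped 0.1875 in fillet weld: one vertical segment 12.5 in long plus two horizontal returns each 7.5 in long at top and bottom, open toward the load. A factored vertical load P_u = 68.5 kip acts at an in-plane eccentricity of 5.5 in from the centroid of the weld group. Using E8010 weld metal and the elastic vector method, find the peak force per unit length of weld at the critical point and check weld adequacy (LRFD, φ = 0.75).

E80XX → F_EXX = 80 ksi.
Total weld length L_w = 27.5 in. Treat welds as unit-width lines.
Centroid: x̄ = 2×7.5×3.75 / 27.5 = 2.045 in from the vertical weld.
Polar moment about centroid: J = I_x + I_y = [12.5³/12 + 2×7.5×6.25²] + [12.5×2.045² + 2(7.5³/12 + 7.5×1.705²)] = 914.9 in³.
Direct shear f_v = P/L_w = 68.5 / 27.5 = 2.491 kip/in (vertical).
Torsion M = P·e = 68.5 × 5.5 = 376.75 kip·in.
Critical point at (x, y) = (5.455, 6.25) from centroid. f_tx = M·y/J = 2.574 kip/in; f_ty = M·x/J = 2.246 kip/in.
Resultant f_max = √[f_tx² + (f_v + f_ty)²] = √[2.574² + (2.491 + 2.246)²] = 5.391 kip/in.
Capacity per unit length: φr_n = 0.75 × 0.6 × 80 × (0.707 × 0.1875) = 4.772 kip/in.
5.391 > 4.772 → NOT adequate.

f_max ≈ 5.39 kip/in; NOT adequate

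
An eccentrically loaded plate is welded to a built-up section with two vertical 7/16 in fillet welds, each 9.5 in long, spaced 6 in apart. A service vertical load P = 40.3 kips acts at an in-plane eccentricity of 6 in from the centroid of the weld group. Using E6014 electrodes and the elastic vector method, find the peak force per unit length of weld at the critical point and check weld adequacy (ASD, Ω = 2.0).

E60XX → F_EXX = 60 ksi.
Total weld length L_w = 19 in. Treat welds as unit-width lines.
Polar moment about centroid: J = 2[d³/12 + d(b/2)²] = 2[9.5³/12 + 9.5×3²] = 313.9 in³.
Direct shear f_v = P/L_w = 40.3 / 19 = 2.121 kip/in (vertical).
Torsion M = P·e = 40.3 × 6 = 241.8 kip·in.
Critical point at (x, y) = (3, 4.75) from centroid. f_tx = M·y/J = 3.659 kip/in; f_ty = M·x/J = 2.311 kip/in.
Resultant f_max = √[f_tx² + (f_v + f_ty)²] = √[3.659² + (2.121 + 2.311)²] = 5.747 kip/in.
Capacity per unit length: r_n/Ω = (1/2.0) × 0.6 × 60 × (0.707 × 0.4375) = 5.568 kip/in.
5.747 > 5.568 → NOT adequate.

f_max ≈ 5.75 kip/in; NOT adequate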